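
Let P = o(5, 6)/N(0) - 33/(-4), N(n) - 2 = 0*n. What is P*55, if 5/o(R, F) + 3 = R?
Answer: 1045/2 ≈ 522.50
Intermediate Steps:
o(R, F) = 5/(-3 + R)
N(n) = 2 (N(n) = 2 + 0*n = 2 + 0 = 2)
P = 19/2 (P = (5/(-3 + 5))/2 - 33/(-4) = (5/2)*(½) - 33*(-¼) = (5*(½))*(½) + 33/4 = (5/2)*(½) + 33/4 = 5/4 + 33/4 = 19/2 ≈ 9.5000)
P*55 = (19/2)*55 = 1045/2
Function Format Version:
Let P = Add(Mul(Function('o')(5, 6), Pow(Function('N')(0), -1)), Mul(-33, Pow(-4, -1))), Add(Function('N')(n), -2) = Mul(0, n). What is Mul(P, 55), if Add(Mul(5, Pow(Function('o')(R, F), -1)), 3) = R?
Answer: Rational(1045, 2) ≈ 522.50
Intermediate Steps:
Function('o')(R, F) = Mul(5, Pow(Add(-3, R), -1))
Function('N')(n) = 2 (Function('N')(n) = Add(2, Mul(0, n)) = Add(2, 0) = 2)
P = Rational(19, 2) (P = Add(Mul(Mul(5, Pow(Add(-3, 5), -1)), Pow(2, -1)), Mul(-33, Pow(-4, -1))) = Add(Mul(Mul(5, Pow(2, -1)), Rational(1, 2)), Mul(-33, Rational(-1, 4))) = Add(Mul(Mul(5, Rational(1, 2)), Rational(1, 2)), Rational(33, 4)) = Add(Mul(Rational(5, 2), Rational(1, 2)), Rational(33, 4)) = Add(Rational(5, 4), Rational(33, 4)) = Rational(19, 2) ≈ 9.5000)
Mul(P, 55) = Mul(Rational(19, 2), 55) = Rational(1045, 2)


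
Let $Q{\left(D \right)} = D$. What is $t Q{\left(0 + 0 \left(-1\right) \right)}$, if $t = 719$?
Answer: $0$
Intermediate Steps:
$t Q{\left(0 + 0 \left(-1\right) \right)} = 719 \left(0 + 0 \left(-1\right)\right) = 719 \left(0 + 0\right) = 719 \cdot 0 = 0$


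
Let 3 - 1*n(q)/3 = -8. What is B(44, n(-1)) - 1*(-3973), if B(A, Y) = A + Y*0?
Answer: 4017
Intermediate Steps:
n(q) = 33 (n(q) = 9 - 3*(-8) = 9 + 24 = 33)
B(A, Y) = A (B(A, Y) = A + 0 = A)
B(44, n(-1)) - 1*(-3973) = 44 - 1*(-3973) = 44 + 3973 = 4017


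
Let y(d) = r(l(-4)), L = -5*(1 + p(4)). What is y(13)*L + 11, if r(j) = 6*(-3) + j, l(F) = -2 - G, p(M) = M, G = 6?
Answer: 661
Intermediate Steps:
L = -25 (L = -5*(1 + 4) = -5*5 = -25)
l(F) = -8 (l(F) = -2 - 1*6 = -2 - 6 = -8)
r(j) = -18 + j
y(d) = -26 (y(d) = -18 - 8 = -26)
y(13)*L + 11 = -26*(-25) + 11 = 650 + 11 = 661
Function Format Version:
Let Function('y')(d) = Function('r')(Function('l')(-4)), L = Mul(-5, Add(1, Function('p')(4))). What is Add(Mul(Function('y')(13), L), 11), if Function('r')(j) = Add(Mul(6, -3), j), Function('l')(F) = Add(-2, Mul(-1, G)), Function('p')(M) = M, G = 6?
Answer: 661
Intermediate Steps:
L = -25 (L = Mul(-5, Add(1, 4)) = Mul(-5, 5) = -25)
Function('l')(F) = -8 (Function('l')(F) = Add(-2, Mul(-1, 6)) = Add(-2, -6) = -8)
Function('r')(j) = Add(-18, j)
Function('y')(d) = -26 (Function('y')(d) = Add(-18, -8) = -26)
Add(Mul(Function('y')(13), L), 11) = Add(Mul(-26, -25), 11) = Add(650, 11) = 661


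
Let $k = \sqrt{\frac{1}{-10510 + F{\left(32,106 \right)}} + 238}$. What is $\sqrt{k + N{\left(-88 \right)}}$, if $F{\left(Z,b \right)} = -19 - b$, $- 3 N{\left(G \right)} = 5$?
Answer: $\frac{\sqrt{-188505375 + 10635 \sqrt{26918556915}}}{10635} \approx 3.7095$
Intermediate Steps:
$N{\left(G \right)} = - \frac{5}{3}$ ($N{\left(G \right)} = \left(- \frac{1}{3}\right) 5 = - \frac{5}{3}$)
$k = \frac{\sqrt{26918556915}}{10635}$ ($k = \sqrt{\frac{1}{-10510 - 125} + 238} = \sqrt{\frac{1}{-10635} + 238} = \sqrt{- \frac{1}{10635} + 238} = \sqrt{\frac{2531129}{10635}} = \frac{\sqrt{26918556915}}{10635} \approx 15.427$)
$\sqrt{k + N{\left(-88 \right)}} = \sqrt{\frac{\sqrt{26918556915}}{10635} - \frac{5}{3}} = \sqrt{- \frac{5}{3} + \frac{\sqrt{26918556915}}{10635}}$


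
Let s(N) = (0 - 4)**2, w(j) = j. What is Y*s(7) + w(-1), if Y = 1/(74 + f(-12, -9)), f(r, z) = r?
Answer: -23/31 ≈ -0.74194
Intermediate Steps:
s(N) = 16 (s(N) = (-4)**2 = 16)
Y = 1/62 (Y = 1/(74 - 12) = 1/62 ≈ 0.016129)
Y*s(7) + w(-1) = (1/62)*16 - 1 = 8/31 - 1 = -23/31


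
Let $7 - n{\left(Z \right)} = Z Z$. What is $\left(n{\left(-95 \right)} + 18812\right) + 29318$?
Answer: $39112$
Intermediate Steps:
$n{\left(Z \right)} = 7 - Z^{2}$ ($n{\left(Z \right)} = 7 - Z Z = 7 - Z^{2}$)
$\left(n{\left(-95 \right)} + 18812\right) + 29318 = \left(\left(7 - \left(-95\right)^{2}\right) + 18812\right) + 29318 = \left(\left(7 - 9025\right) + 18812\right) + 29318 = \left(-9018 + 18812\right) + 29318 = 9794 + 29318 = 39112$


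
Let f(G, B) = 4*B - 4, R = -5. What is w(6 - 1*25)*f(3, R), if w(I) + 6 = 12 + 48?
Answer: -1296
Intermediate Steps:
f(G, B) = -4 + 4*B
w(I) = 54 (w(I) = -6 + (12 + 48) = -6 + 60 = 54)
w(6 - 1*25)*f(3, R) = 54*(-4 + 4*(-5)) = 54*(-4 - 20) = 54*(-24) = -1296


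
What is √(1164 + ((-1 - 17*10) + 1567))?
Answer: 16*√10 ≈ 50.596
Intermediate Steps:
√(1164 + ((-1 - 17*10) + 1567)) = √(1164 + ((-1 - 170) + 1567)) = √(1164 + (-171 + 1567)) = √(1164 + 1396) = √2560 = 16*√10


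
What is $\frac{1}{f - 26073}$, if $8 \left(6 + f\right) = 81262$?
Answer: $- \frac{4}{63685} \approx -6.2809 \cdot 10^{-5}$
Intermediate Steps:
$f = \frac{40607}{4}$ ($f = -6 + \frac{1}{8} \cdot 81262 = -6 + \frac{40631}{4} = \frac{40607}{4} \approx 10152.0$)
$\frac{1}{f - 26073} = \frac{1}{\frac{40607}{4} - 26073} = \frac{1}{- \frac{63685}{4}} = - \frac{4}{63685}$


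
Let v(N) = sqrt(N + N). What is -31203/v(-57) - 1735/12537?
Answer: -1735/12537 + 10401*I*sqrt(114)/38 ≈ -0.13839 + 2922.4*I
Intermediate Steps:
v(N) = sqrt(2)*sqrt(N) (v(N) = sqrt(2*N) = sqrt(2)*sqrt(N))
-31203/v(-57) - 1735/12537 = -31203*(-I*sqrt(114)/114) - 1735/12537 = -(-10401)*I*sqrt(114)/38 - 1735/12537 = 10401*I*sqrt(114)/38 - 1735/12537 = -1735/12537 + 10401*I*sqrt(114)/38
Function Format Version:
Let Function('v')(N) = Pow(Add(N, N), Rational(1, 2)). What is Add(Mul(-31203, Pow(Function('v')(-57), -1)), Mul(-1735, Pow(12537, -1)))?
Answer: Add(Rational(-1735, 12537), Mul(Rational(10401, 38), I, Pow(114, Rational(1, 2)))) ≈ Add(-0.13839, Mul(2922.4, I))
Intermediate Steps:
Function('v')(N) = Mul(Pow(2, Rational(1, 2)), Pow(N, Rational(1, 2))) (Function('v')(N) = Pow(Mul(2, N), Rational(1, 2)) = Mul(Pow(2, Rational(1, 2)), Pow(N, Rational(1, 2))))
Add(Mul(-31203, Pow(Function('v')(-57), -1)), Mul(-1735, Pow(12537, -1))) = Add(Mul(-31203, Pow(Mul(Pow(2, Rational(1, 2)), Pow(-57, Rational(1, 2))), -1)), Mul(-1735, Pow(12537, -1))) = Add(Mul(-31203, Pow(Mul(Pow(2, Rational(1, 2)), Mul(I, Pow(57, Rational(1, 2)))), -1)), Mul(-1735, Rational(1, 12537))) = Add(Mul(-31203, Pow(Mul(I, Pow(114, Rational(1, 2))), -1)), Rational(-1735, 12537)) = Add(Mul(-31203, Mul(Rational(-1, 114), I, Pow(114, Rational(1, 2)))), Rational(-1735, 12537)) = Add(Mul(Rational(10401, 38), I, Pow(114, Rational(1, 2))), Rational(-1735, 12537)) = Add(Rational(-1735, 12537), Mul(Rational(10401, 38), I, Pow(114, Rational(1, 2))))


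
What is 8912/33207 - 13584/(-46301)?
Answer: 863718400/1537517307 ≈ 0.56176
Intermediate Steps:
8912/33207 - 13584/(-46301) = 8912*(1/33207) - 13584*(-1/46301) = 8912/33207 + 13584/46301 = 863718400/1537517307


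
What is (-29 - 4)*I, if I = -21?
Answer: 693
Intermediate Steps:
(-29 - 4)*I = (-29 - 4)*(-21) = -33*(-21) = 693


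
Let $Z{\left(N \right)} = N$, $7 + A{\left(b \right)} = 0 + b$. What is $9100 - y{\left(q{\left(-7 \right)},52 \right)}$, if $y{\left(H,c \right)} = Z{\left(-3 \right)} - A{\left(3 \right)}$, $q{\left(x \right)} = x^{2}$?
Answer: $9099$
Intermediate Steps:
$A{\left(b \right)} = -7 + b$ ($A{\left(b \right)} = -7 + \left(0 + b\right) = -7 + b$)
$y{\left(H,c \right)} = 1$ ($y{\left(H,c \right)} = -3 - \left(-7 + 3\right) = -3 - -4 = -3 + 4 = 1$)
$9100 - y{\left(q{\left(-7 \right)},52 \right)} = 9100 - 1 = 9099$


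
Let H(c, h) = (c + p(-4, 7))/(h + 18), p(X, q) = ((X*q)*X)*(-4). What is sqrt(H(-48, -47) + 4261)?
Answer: 3*sqrt(399765)/29 ≈ 65.407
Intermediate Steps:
p(X, q) = -4*q*X**2 (p(X, q) = (q*X**2)*(-4) = -4*q*X**2)
H(c, h) = (-448 + c)/(18 + h) (H(c, h) = (c - 4*7*(-4)**2)/(h + 18) = (c - 4*7*16)/(18 + h) = (c - 448)/(18 + h) = (-448 + c)/(18 + h))
sqrt(H(-48, -47) + 4261) = sqrt((-448 - 48)/(18 - 47) + 4261) = sqrt(-496/(-29) + 4261) = sqrt(-1/29*(-496) + 4261) = sqrt(496/29 + 4261) = sqrt(124065/29) = 3*sqrt(399765)/29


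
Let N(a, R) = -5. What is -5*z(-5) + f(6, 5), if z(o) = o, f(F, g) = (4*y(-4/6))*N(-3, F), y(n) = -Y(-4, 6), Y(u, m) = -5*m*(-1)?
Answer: 625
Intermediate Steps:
Y(u, m) = 5*m
y(n) = -30 (y(n) = -5*6 = -1*30 = -30)
f(F, g) = 600 (f(F, g) = (4*(-30))*(-5) = -120*(-5) = 600)
-5*z(-5) + f(6, 5) = -5*(-5) + 600 = 25 + 600 = 625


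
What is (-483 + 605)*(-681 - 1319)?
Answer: -244000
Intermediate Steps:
(-483 + 605)*(-681 - 1319) = 122*(-2000) = -244000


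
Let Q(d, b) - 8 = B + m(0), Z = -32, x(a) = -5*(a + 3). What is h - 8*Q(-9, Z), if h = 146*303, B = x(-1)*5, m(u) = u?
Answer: 44574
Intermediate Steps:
x(a) = -15 - 5*a (x(a) = -5*(3 + a) = -15 - 5*a)
B = -50 (B = (-15 - 5*(-1))*5 = (-15 + 5)*5 = -10*5 = -50)
Q(d, b) = -42 (Q(d, b) = 8 + (-50 + 0) = 8 - 50 = -42)
h = 44238
h - 8*Q(-9, Z) = 44238 - 8*(-42) = 44238 + 336 = 44574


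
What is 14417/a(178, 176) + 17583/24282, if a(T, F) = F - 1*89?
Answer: 13022345/78242 ≈ 166.44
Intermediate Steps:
a(T, F) = -89 + F (a(T, F) = F - 89 = -89 + F)
14417/a(178, 176) + 17583/24282 = 14417/(-89 + 176) + 17583/24282 = 14417/87 + 17583*(1/24282) = 14417*(1/87) + 5861/8094 = 14417/87 + 5861/8094 = 13022345/78242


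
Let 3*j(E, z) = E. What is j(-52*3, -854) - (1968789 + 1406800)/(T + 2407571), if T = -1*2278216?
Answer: -10102049/129355 ≈ -78.096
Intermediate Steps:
j(E, z) = E/3
T = -2278216
j(-52*3, -854) - (1968789 + 1406800)/(T + 2407571) = (-52*3)/3 - (1968789 + 1406800)/(-2278216 + 2407571) = (1/3)*(-156) - 3375589/129355 = -52 - 3375589/129355 = -10102049/129355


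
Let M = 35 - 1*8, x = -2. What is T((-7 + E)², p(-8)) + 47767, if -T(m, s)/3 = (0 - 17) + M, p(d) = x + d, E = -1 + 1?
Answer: 47737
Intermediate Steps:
E = 0
M = 27 (M = 35 - 8 = 27)
p(d) = -2 + d
T(m, s) = -30 (T(m, s) = -3*((0 - 17) + 27) = -3*(-17 + 27) = -3*10 = -30)
T((-7 + E)², p(-8)) + 47767 = -30 + 47767 = 47737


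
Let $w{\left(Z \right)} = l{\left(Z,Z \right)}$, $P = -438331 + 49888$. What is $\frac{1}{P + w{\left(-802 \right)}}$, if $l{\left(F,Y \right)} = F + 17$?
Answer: $- \frac{1}{389228} \approx -2.5692 \cdot 10^{-6}$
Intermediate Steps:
$l{\left(F,Y \right)} = 17 + F$
$P = -388443$
$w{\left(Z \right)} = 17 + Z$
$\frac{1}{P + w{\left(-802 \right)}} = \frac{1}{-388443 + \left(17 - 802\right)} = \frac{1}{-388443 - 785} = \frac{1}{-389228} = - \frac{1}{389228}$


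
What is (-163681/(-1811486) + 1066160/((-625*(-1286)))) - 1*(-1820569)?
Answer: 265071752452797001/145598187250 ≈ 1.8206e+6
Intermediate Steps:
(-163681/(-1811486) + 1066160/((-625*(-1286)))) - 1*(-1820569) = (-163681*(-1/1811486) + 1066160/803750) + 1820569 = (163681/1811486 + 1066160*(1/803750)) + 1820569 = (163681/1811486 + 106616/80375) + 1820569 = 206289251751/145598187250 + 1820569 = 265071752452797001/145598187250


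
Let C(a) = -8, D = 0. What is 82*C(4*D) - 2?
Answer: -658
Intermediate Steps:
82*C(4*D) - 2 = 82*(-8) - 2 = -656 - 2 = -658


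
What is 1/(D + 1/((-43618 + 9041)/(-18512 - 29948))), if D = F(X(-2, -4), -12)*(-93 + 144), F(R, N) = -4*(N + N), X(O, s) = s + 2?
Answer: 34577/169337452 ≈ 0.00020419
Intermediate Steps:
X(O, s) = 2 + s
F(R, N) = -8*N
D = 4896 (D = (-8*(-12))*(-93 + 144) = 96*51 = 4896)
1/(D + 1/((-43618 + 9041)/(-18512 - 29948))) = 1/(4896 + 1/((-43618 + 9041)/(-18512 - 29948))) = 1/(4896 + 1/(-34577/(-48460))) = 1/(4896 + 1/(-34577*(-1/48460))) = 1/(4896 + 1/(34577/48460)) = 1/(4896 + 48460/34577) = 1/(169337452/34577) = 34577/169337452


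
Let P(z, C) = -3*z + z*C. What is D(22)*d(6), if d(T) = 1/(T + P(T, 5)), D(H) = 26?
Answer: 13/9 ≈ 1.4444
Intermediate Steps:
P(z, C) = -3*z + C*z
d(T) = 1/(3*T) (d(T) = 1/(T + T*(-3 + 5)) = 1/(T + T*2) = 1/(T + 2*T) = 1/(3*T))
D(22)*d(6) = 26*((⅓)/6) = 26*((⅓)*(⅙)) = 26*(1/18) = 13/9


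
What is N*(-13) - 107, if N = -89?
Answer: 1050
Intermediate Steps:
N*(-13) - 107 = -89*(-13) - 107 = 1157 - 107 = 1050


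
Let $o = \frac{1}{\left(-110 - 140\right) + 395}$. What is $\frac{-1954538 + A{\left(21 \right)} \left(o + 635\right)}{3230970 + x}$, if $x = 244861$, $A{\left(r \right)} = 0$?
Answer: $- \frac{1954538}{3475831} \approx -0.56232$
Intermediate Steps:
$o = \frac{1}{145}$ ($o = \frac{1}{\left(-110 - 140\right) + 395} = \frac{1}{-250 + 395} = \frac{1}{145} \approx 0.0068966$)
$\frac{-1954538 + A{\left(21 \right)} \left(o + 635\right)}{3230970 + x} = \frac{-1954538 + 0 \left(\frac{1}{145} + 635\right)}{3230970 + 244861} = \frac{-1954538 + 0 \cdot \frac{92076}{145}}{3475831} = \left(-1954538 + 0\right) \frac{1}{3475831} = \left(-1954538\right) \frac{1}{3475831} = - \frac{1954538}{3475831}$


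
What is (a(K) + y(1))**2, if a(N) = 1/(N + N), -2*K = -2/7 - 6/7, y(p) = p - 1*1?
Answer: 49/64 ≈ 0.76563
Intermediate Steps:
y(p) = -1 + p (y(p) = p - 1 = -1 + p)
K = 4/7 (K = -(-2/7 - 6/7)/2 = -1/2*(-8/7) = 4/7 ≈ 0.57143)
a(N) = 1/(2*N)
(a(K) + y(1))**2 = (1/(2*(4/7)) + (-1 + 1))**2 = ((1/2)*(7/4) + 0)**2 = (7/8 + 0)**2 = (7/8)**2 = 49/64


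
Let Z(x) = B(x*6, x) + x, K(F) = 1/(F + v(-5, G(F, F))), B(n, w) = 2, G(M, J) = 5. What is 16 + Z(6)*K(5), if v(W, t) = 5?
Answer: 84/5 ≈ 16.800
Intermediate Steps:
K(F) = 1/(5 + F) (K(F) = 1/(F + 5) = 1/(5 + F))
Z(x) = 2 + x
16 + Z(6)*K(5) = 16 + (2 + 6)/(5 + 5) = 16 + 8/10 = 16 + 8*(1/10) = 16 + 4/5 = 84/5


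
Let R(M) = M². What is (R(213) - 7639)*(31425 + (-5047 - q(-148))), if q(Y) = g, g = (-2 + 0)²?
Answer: 995091020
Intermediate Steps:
g = 4 (g = (-2)² = 4)
q(Y) = 4
(R(213) - 7639)*(31425 + (-5047 - q(-148))) = (213² - 7639)*(31425 + (-5047 - 1*4)) = (45369 - 7639)*(31425 + (-5047 - 4)) = 37730*(31425 - 5051) = 37730*26374 = 995091020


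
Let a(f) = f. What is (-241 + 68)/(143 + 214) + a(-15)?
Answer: -5528/357 ≈ -15.485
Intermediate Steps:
(-241 + 68)/(143 + 214) + a(-15) = (-241 + 68)/(143 + 214) - 15 = -173/357 - 15 = -5528/357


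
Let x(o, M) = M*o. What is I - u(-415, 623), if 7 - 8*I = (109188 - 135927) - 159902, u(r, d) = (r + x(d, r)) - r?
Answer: 281876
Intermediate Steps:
u(r, d) = d*r (u(r, d) = (r + r*d) - r = (r + d*r) - r = d*r)
I = 23331 (I = 7/8 - ((109188 - 135927) - 159902)/8 = 7/8 - (-26739 - 159902)/8 = 7/8 - ⅛*(-186641) = 7/8 + 186641/8 = 23331)
I - u(-415, 623) = 23331 - 623*(-415) = 23331 - 1*(-258545) = 23331 + 258545 = 281876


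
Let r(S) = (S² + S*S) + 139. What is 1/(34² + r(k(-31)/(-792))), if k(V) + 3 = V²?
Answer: 78408/101767801 ≈ 0.00077046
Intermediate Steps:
k(V) = -3 + V²
r(S) = 139 + 2*S² (r(S) = (S² + S²) + 139 = 2*S² + 139 = 139 + 2*S²)
1/(34² + r(k(-31)/(-792))) = 1/(34² + (139 + 2*((-3 + (-31)²)/(-792))²)) = 1/(1156 + (139 + 2*((-3 + 961)*(-1/792))²)) = 1/(1156 + (139 + 2*(958*(-1/792))²)) = 1/(1156 + (139 + 2*(-479/396)²)) = 1/(1156 + (139 + 2*(229441/156816))) = 1/(1156 + (139 + 229441/78408)) = 1/(1156 + 11128153/78408) = 1/(101767801/78408) = 78408/101767801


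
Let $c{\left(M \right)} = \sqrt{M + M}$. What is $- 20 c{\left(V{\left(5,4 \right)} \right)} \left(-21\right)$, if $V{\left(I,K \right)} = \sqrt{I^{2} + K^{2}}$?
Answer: $420 \sqrt{2} \sqrt[4]{41} \approx 1503.0$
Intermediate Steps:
$c{\left(M \right)} = \sqrt{2} \sqrt{M}$ ($c{\left(M \right)} = \sqrt{2 M} = \sqrt{2} \sqrt{M}$)
$- 20 c{\left(V{\left(5,4 \right)} \right)} \left(-21\right) = - 20 \sqrt{2} \sqrt{\sqrt{5^{2} + 4^{2}}} \left(-21\right) = - 20 \sqrt{2} \sqrt{\sqrt{25 + 16}} \left(-21\right) = - 20 \sqrt{2} \sqrt{\sqrt{41}} \left(-21\right) = - 20 \sqrt{2} \sqrt[4]{41} \left(-21\right) = 420 \sqrt{2} \sqrt[4]{41}$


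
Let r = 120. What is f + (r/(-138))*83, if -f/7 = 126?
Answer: -21946/23 ≈ -954.17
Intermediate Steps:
f = -882 (f = -7*126 = -882)
f + (r/(-138))*83 = -882 + (120/(-138))*83 = -882 + (120*(-1/138))*83 = -882 - 20/23*83 = -882 - 1660/23 = -21946/23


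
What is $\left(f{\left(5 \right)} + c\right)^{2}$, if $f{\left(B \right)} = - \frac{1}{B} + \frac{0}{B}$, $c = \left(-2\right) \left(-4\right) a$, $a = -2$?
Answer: $\frac{6561}{25} \approx 262.44$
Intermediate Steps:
$c = -16$ ($c = \left(-2\right) \left(-4\right) \left(-2\right) = 8 \left(-2\right) = -16$)
$f{\left(B \right)} = - \frac{1}{B}$ ($f{\left(B \right)} = - \frac{1}{B} + 0 = - \frac{1}{B}$)
$\left(f{\left(5 \right)} + c\right)^{2} = \left(- \frac{1}{5} - 16\right)^{2} = \left(- \frac{81}{5}\right)^{2} = \frac{6561}{25}$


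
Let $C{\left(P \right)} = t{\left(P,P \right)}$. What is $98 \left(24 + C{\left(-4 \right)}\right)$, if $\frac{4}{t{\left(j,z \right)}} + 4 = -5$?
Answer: $\frac{20776}{9} \approx 2308.4$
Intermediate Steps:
$t{\left(j,z \right)} = - \frac{4}{9}$ ($t{\left(j,z \right)} = \frac{4}{-4 - 5} = \frac{4}{-9} = 4 \left(- \frac{1}{9}\right) = - \frac{4}{9}$)
$C{\left(P \right)} = - \frac{4}{9}$
$98 \left(24 + C{\left(-4 \right)}\right) = 98 \left(24 - \frac{4}{9}\right) = 98 \cdot \frac{212}{9} = \frac{20776}{9}$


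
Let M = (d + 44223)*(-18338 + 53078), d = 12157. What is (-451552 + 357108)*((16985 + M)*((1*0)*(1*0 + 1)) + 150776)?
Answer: -14239888544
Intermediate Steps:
M = 1958641200 (M = (12157 + 44223)*(-18338 + 53078) = 56380*34740 = 1958641200)
(-451552 + 357108)*((16985 + M)*((1*0)*(1*0 + 1)) + 150776) = (-451552 + 357108)*((16985 + 1958641200)*((1*0)*(1*0 + 1)) + 150776) = -94444*(1958658185*(0*(0 + 1)) + 150776) = -94444*(1958658185*(0*1) + 150776) = -94444*(1958658185*0 + 150776) = -94444*(0 + 150776) = -94444*150776 = -14239888544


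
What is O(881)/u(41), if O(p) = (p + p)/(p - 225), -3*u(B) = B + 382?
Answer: -881/46248 ≈ -0.019049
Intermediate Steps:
u(B) = -382/3 - B/3 (u(B) = -(B + 382)/3 = -(382 + B)/3 = -382/3 - B/3)
O(p) = 2*p/(-225 + p) (O(p) = (2*p)/(-225 + p) = 2*p/(-225 + p))
O(881)/u(41) = (2*881/(-225 + 881))/(-382/3 - ⅓*41) = (2*881/656)/(-382/3 - 41/3) = (2*881*(1/656))/(-141) = (881/328)*(-1/141) = -881/46248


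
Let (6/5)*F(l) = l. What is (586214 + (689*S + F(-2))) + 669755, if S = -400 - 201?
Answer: 2525635/3 ≈ 8.4188e+5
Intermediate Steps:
S = -601
F(l) = 5*l/6
(586214 + (689*S + F(-2))) + 669755 = (586214 + (689*(-601) + (⅚)*(-2))) + 669755 = (586214 + (-414089 - 5/3)) + 669755 = (586214 - 1242272/3) + 669755 = 516370/3 + 669755 = 2525635/3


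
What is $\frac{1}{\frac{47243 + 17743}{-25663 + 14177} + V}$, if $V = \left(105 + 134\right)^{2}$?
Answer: $\frac{5743}{328013410} \approx 1.7508 \cdot 10^{-5}$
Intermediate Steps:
$V = 57121$ ($V = 239^{2} = 57121$)
$\frac{1}{\frac{47243 + 17743}{-25663 + 14177} + V} = \frac{1}{\frac{47243 + 17743}{-25663 + 14177} + 57121} = \frac{1}{\frac{64986}{-11486} + 57121} = \frac{1}{64986 \left(- \frac{1}{11486}\right) + 57121} = \frac{1}{- \frac{32493}{5743} + 57121} = \frac{1}{\frac{328013410}{5743}} = \frac{5743}{328013410}$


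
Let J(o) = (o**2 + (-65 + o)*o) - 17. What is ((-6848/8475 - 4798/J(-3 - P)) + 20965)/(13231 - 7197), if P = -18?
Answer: 24084657671/6929219325 ≈ 3.4758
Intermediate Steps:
J(o) = -17 + o**2 + o*(-65 + o) (J(o) = (o**2 + o*(-65 + o)) - 17 = -17 + o**2 + o*(-65 + o))
((-6848/8475 - 4798/J(-3 - P)) + 20965)/(13231 - 7197) = ((-6848/8475 - 4798/(-17 - 65*(-3 - 1*(-18)) + 2*(-3 - 1*(-18))**2)) + 20965)/(13231 - 7197) = ((-6848*1/8475 - 4798/(-17 - 65*(-3 + 18) + 2*(-3 + 18)**2)) + 20965)/6034 = ((-6848/8475 - 4798/(-17 - 65*15 + 2*15**2)) + 20965)*(1/6034) = ((-6848/8475 - 4798/(-17 - 975 + 2*225)) + 20965)*(1/6034) = ((-6848/8475 - 4798/(-17 - 975 + 450)) + 20965)*(1/6034) = ((-6848/8475 - 4798/(-542)) + 20965)*(1/6034) = ((-6848/8475 - 4798*(-1/542)) + 20965)*(1/6034) = ((-6848/8475 + 2399/271) + 20965)*(1/6034) = (18475717/2296725 + 20965)*(1/6034) = (48169315342/2296725)*(1/6034) = 24084657671/6929219325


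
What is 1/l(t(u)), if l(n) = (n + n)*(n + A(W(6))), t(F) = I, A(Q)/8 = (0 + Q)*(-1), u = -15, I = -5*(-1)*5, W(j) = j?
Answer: -1/1150 ≈ -0.00086956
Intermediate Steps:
I = 25 (I = 5*5 = 25)
A(Q) = -8*Q (A(Q) = 8*((0 + Q)*(-1)) = 8*(Q*(-1)) = 8*(-Q) = -8*Q)
t(F) = 25
l(n) = 2*n*(-48 + n) (l(n) = (n + n)*(n - 8*6) = (2*n)*(n - 48) = (2*n)*(-48 + n) = 2*n*(-48 + n))
1/l(t(u)) = 1/(2*25*(-48 + 25)) = 1/(2*25*(-23)) = 1/(-1150) = -1/1150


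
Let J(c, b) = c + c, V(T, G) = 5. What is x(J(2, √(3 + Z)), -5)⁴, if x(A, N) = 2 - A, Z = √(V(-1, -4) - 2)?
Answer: 16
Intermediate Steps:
Z = √3 (Z = √(5 - 2) = √3 ≈ 1.7320)
J(c, b) = 2*c
x(J(2, √(3 + Z)), -5)⁴ = (2 - 2*2)⁴ = (2 - 1*4)⁴ = (2 - 4)⁴ = (-2)⁴ = 16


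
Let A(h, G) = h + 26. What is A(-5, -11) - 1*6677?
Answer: -6656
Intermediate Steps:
A(h, G) = 26 + h
A(-5, -11) - 1*6677 = (26 - 5) - 1*6677 = 21 - 6677 = -6656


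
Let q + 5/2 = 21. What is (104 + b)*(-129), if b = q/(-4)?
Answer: -102555/8 ≈ -12819.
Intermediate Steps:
q = 37/2 (q = -5/2 + 21 = 37/2 ≈ 18.500)
b = -37/8 (b = (37/2)/(-4) = (37/2)*(-1/4) = -37/8 ≈ -4.6250)
(104 + b)*(-129) = (104 - 37/8)*(-129) = (795/8)*(-129) = -102555/8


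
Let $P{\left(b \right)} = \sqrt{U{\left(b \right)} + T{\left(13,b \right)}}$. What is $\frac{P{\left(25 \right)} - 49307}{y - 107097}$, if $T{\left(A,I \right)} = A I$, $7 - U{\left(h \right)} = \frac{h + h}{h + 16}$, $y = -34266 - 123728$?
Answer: $\frac{49307}{265091} - \frac{\sqrt{556042}}{10868731} \approx 0.18593$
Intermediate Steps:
$y = -157994$
$U{\left(h \right)} = 7 - \frac{2 h}{16 + h}$ ($U{\left(h \right)} = 7 - \frac{h + h}{h + 16} = 7 - \frac{2 h}{16 + h}$)
$P{\left(b \right)} = \sqrt{13 b + \frac{112 + 5 b}{16 + b}}$ ($P{\left(b \right)} = \sqrt{\frac{112 + 5 b}{16 + b} + 13 b} = \sqrt{13 b + \frac{112 + 5 b}{16 + b}}$)
$\frac{P{\left(25 \right)} - 49307}{y - 107097} = \frac{\sqrt{\frac{112 + 13 \cdot 25^{2} + 213 \cdot 25}{16 + 25}} - 49307}{-157994 - 107097} = \frac{\sqrt{\frac{112 + 13 \cdot 625 + 5325}{41}} - 49307}{-265091} = \left(\sqrt{\frac{112 + 8125 + 5325}{41}} - 49307\right) \left(- \frac{1}{265091}\right) = \left(\sqrt{\frac{1}{41} \cdot 13562} - 49307\right) \left(- \frac{1}{265091}\right) = \left(\sqrt{\frac{13562}{41}} - 49307\right) \left(- \frac{1}{265091}\right) = \left(\frac{\sqrt{556042}}{41} - 49307\right) \left(- \frac{1}{265091}\right) = \left(-49307 + \frac{\sqrt{556042}}{41}\right) \left(- \frac{1}{265091}\right) = \frac{49307}{265091} - \frac{\sqrt{556042}}{10868731}$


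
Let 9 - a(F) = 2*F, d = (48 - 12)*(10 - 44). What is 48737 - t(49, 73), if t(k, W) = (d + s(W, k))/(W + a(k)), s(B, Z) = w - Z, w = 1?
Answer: 97315/2 ≈ 48658.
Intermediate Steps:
d = -1224 (d = 36*(-34) = -1224)
a(F) = 9 - 2*F
s(B, Z) = 1 - Z
t(k, W) = (-1223 - k)/(9 + W - 2*k) (t(k, W) = (-1224 + (1 - k))/(W + (9 - 2*k)) = (-1223 - k)/(9 + W - 2*k))
48737 - t(49, 73) = 48737 - (1223 + 49)/(-9 - 1*73 + 2*49) = 48737 - 1272/(-9 - 73 + 98) = 48737 - 1272/16 = 48737 - 1*159/2 = 48737 - 159/2 = 97315/2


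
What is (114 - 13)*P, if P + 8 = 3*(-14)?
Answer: -5050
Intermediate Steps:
P = -50 (P = -8 + 3*(-14) = -8 - 42 = -50)
(114 - 13)*P = (114 - 13)*(-50) = 101*(-50) = -5050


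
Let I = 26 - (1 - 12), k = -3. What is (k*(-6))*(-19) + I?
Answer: -305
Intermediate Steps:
I = 37 (I = 26 - 1*(-11) = 26 + 11 = 37)
(k*(-6))*(-19) + I = -3*(-6)*(-19) + 37 = 18*(-19) + 37 = -342 + 37 = -305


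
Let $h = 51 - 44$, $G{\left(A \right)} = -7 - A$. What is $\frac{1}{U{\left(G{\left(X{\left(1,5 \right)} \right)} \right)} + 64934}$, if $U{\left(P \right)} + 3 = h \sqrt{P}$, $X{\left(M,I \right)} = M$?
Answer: $\frac{64931}{4216035153} - \frac{14 i \sqrt{2}}{4216035153} \approx 1.5401 \cdot 10^{-5} - 4.6961 \cdot 10^{-9} i$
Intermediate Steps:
$h = 7$ ($h = 51 - 44 = 7$)
$U{\left(P \right)} = -3 + 7 \sqrt{P}$
$\frac{1}{U{\left(G{\left(X{\left(1,5 \right)} \right)} \right)} + 64934} = \frac{1}{\left(-3 + 7 \sqrt{-7 - 1}\right) + 64934} = \frac{1}{\left(-3 + 7 \sqrt{-8}\right) + 64934} = \frac{1}{\left(-3 + 7 \cdot 2 i \sqrt{2}\right) + 64934} = \frac{1}{\left(-3 + 14 i \sqrt{2}\right) + 64934} = \frac{1}{64931 + 14 i \sqrt{2}}$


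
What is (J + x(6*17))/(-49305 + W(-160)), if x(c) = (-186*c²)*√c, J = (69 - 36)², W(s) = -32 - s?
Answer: -1089/49177 + 1935144*√102/49177 ≈ 397.40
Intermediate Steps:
J = 1089 (J = 33² = 1089)
x(c) = -186*c^(5/2)
(J + x(6*17))/(-49305 + W(-160)) = (1089 - 186*10404*√102)/(-49305 + (-32 - 1*(-160))) = (1089 - 1935144*√102)/(-49305 + (-32 + 160)) = (1089 - 1935144*√102)/(-49305 + 128) = (1089 - 1935144*√102)/(-49177) = (1089 - 1935144*√102)*(-1/49177) = -1089/49177 + 1935144*√102/49177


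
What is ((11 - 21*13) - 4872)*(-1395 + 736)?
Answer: 3383306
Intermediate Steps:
((11 - 21*13) - 4872)*(-1395 + 736) = ((11 - 273) - 4872)*(-659) = (-262 - 4872)*(-659) = -5134*(-659) = 3383306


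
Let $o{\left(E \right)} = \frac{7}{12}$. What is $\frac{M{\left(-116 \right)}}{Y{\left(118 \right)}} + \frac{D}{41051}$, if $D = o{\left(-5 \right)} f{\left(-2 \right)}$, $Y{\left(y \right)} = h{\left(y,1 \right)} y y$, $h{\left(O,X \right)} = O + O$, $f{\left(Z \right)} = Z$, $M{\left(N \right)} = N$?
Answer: $- \frac{6446743}{101172159948} \approx -6.3721 \cdot 10^{-5}$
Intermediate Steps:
$o{\left(E \right)} = \frac{7}{12}$ ($o{\left(E \right)} = 7 \cdot \frac{1}{12} = \frac{7}{12}$)
$h{\left(O,X \right)} = 2 O$
$Y{\left(y \right)} = 2 y^{3}$ ($Y{\left(y \right)} = 2 y y y = 2 y^{2} y = 2 y^{3}$)
$D = - \frac{7}{6}$ ($D = \frac{7}{12} \left(-2\right) = - \frac{7}{6} \approx -1.1667$)
$\frac{M{\left(-116 \right)}}{Y{\left(118 \right)}} + \frac{D}{41051} = - \frac{116}{2 \cdot 118^{3}} - \frac{7}{6 \cdot 41051} = - \frac{116}{2 \cdot 1643032} - \frac{7}{246306} = - \frac{116}{3286064} - \frac{7}{246306} = \left(-116\right) \frac{1}{3286064} - \frac{7}{246306} = - \frac{29}{821516} - \frac{7}{246306} = - \frac{6446743}{101172159948}$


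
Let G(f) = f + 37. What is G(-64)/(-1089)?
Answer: 3/121 ≈ 0.024793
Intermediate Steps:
G(f) = 37 + f
G(-64)/(-1089) = (37 - 64)/(-1089) = -27*(-1/1089) = 3/121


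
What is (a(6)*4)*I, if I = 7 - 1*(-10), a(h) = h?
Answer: 408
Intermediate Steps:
I = 17 (I = 7 + 10 = 17)
(a(6)*4)*I = (6*4)*17 = 24*17 = 408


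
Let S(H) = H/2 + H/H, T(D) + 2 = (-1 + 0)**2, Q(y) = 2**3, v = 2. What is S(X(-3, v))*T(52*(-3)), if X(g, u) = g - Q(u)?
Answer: 9/2 ≈ 4.5000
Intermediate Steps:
Q(y) = 8
T(D) = -1 (T(D) = -2 + (-1 + 0)**2 = -2 + (-1)**2 = -2 + 1 = -1)
X(g, u) = -8 + g (X(g, u) = g - 1*8 = g - 8 = -8 + g)
S(H) = 1 + H/2 (S(H) = H*(1/2) + 1 = H/2 + 1 = 1 + H/2)
S(X(-3, v))*T(52*(-3)) = (1 + (-8 - 3)/2)*(-1) = (1 + (1/2)*(-11))*(-1) = (1 - 11/2)*(-1) = -9/2*(-1) = 9/2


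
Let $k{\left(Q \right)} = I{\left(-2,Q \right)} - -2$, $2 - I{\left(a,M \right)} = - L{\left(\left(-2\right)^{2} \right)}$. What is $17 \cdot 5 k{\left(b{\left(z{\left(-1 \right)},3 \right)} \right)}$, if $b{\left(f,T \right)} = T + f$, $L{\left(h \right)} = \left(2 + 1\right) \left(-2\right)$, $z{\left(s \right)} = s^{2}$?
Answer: $-170$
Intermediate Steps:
$L{\left(h \right)} = -6$ ($L{\left(h \right)} = 3 \left(-2\right) = -6$)
$I{\left(a,M \right)} = -4$ ($I{\left(a,M \right)} = 2 - \left(-1\right) \left(-6\right) = 2 - 6 = -4$)
$k{\left(Q \right)} = -2$ ($k{\left(Q \right)} = -4 - -2 = -4 + 2 = -2$)
$17 \cdot 5 k{\left(b{\left(z{\left(-1 \right)},3 \right)} \right)} = 17 \cdot 5 \left(-2\right) = 85 \left(-2\right) = -170$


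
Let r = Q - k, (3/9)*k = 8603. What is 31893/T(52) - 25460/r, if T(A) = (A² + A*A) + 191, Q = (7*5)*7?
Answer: 21769618/3253019 ≈ 6.6921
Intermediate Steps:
k = 25809 (k = 3*8603 = 25809)
Q = 245 (Q = 35*7 = 245)
T(A) = 191 + 2*A² (T(A) = (A² + A²) + 191 = 2*A² + 191 = 191 + 2*A²)
r = -25564 (r = 245 - 1*25809 = 245 - 25809 = -25564)
31893/T(52) - 25460/r = 31893/(191 + 2*52²) - 25460/(-25564) = 31893/(191 + 2*2704) - 25460*(-1/25564) = 31893/(191 + 5408) + 6365/6391 = 31893/5599 + 6365/6391 = 21769618/3253019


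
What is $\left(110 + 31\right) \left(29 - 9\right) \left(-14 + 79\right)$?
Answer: $183300$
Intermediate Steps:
$\left(110 + 31\right) \left(29 - 9\right) \left(-14 + 79\right) = 141 \cdot 20 \cdot 65 = 141 \cdot 1300 = 183300$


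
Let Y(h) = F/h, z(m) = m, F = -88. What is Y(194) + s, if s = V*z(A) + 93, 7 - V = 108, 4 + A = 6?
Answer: -10617/97 ≈ -109.45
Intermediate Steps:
A = 2 (A = -4 + 6 = 2)
V = -101 (V = 7 - 1*108 = 7 - 108 = -101)
Y(h) = -88/h
s = -109 (s = -101*2 + 93 = -202 + 93 = -109)
Y(194) + s = -88/194 - 109 = -88*1/194 - 109 = -44/97 - 109 = -10617/97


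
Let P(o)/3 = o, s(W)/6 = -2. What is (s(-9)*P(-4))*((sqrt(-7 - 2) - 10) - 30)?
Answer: -5760 + 432*I ≈ -5760.0 + 432.0*I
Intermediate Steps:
s(W) = -12 (s(W) = 6*(-2) = -12)
P(o) = 3*o
(s(-9)*P(-4))*((sqrt(-7 - 2) - 10) - 30) = (-36*(-4))*((sqrt(-7 - 2) - 10) - 30) = (-12*(-12))*((sqrt(-9) - 10) - 30) = 144*((3*I - 10) - 30) = 144*((-10 + 3*I) - 30) = 144*(-40 + 3*I) = -5760 + 432*I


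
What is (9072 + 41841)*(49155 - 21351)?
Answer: 1415585052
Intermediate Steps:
(9072 + 41841)*(49155 - 21351) = 50913*27804 = 1415585052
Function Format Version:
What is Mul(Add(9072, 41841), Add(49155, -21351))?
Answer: 1415585052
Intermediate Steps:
Mul(Add(9072, 41841), Add(49155, -21351)) = Mul(50913, 27804) = 1415585052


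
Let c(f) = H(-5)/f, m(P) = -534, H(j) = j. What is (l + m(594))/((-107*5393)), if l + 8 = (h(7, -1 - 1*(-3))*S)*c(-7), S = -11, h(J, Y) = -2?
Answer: 3684/4039357 ≈ 0.00091203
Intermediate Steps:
c(f) = -5/f
l = 54/7 (l = -8 + (-2*(-11))*(-5/(-7)) = -8 + 22*(-5*(-1/7)) = -8 + 22*(5/7) = -8 + 110/7 = 54/7 ≈ 7.7143)
(l + m(594))/((-107*5393)) = (54/7 - 534)/((-107*5393)) = -3684/7/(-577051) = -3684/7*(-1/577051) = 3684/4039357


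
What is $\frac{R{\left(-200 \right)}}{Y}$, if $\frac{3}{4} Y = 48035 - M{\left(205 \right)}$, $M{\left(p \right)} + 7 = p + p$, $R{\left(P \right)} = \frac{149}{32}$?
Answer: $\frac{447}{6096896} \approx 7.3316 \cdot 10^{-5}$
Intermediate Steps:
$R{\left(P \right)} = \frac{149}{32}$ ($R{\left(P \right)} = 149 \cdot \frac{1}{32} = \frac{149}{32}$)
$M{\left(p \right)} = -7 + 2 p$ ($M{\left(p \right)} = -7 + \left(p + p\right) = -7 + 2 p$)
$Y = \frac{190528}{3}$ ($Y = \frac{4 \left(48035 - \left(-7 + 2 \cdot 205\right)\right)}{3} = \frac{4 \left(48035 - \left(-7 + 410\right)\right)}{3} = \frac{4 \left(48035 - 403\right)}{3} = \frac{4}{3} \cdot 47632 = \frac{190528}{3} \approx 63509.0$)
$\frac{R{\left(-200 \right)}}{Y} = \frac{149}{32 \cdot \frac{190528}{3}} = \frac{149}{32} \cdot \frac{3}{190528} = \frac{447}{6096896}$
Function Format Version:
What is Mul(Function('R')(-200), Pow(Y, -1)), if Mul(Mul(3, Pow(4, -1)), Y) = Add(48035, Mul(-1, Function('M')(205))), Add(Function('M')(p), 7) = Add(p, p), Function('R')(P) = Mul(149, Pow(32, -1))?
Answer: Rational(447, 6096896) ≈ 7.3316e-5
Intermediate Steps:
Function('R')(P) = Rational(149, 32) (Function('R')(P) = Mul(149, Rational(1, 32)) = Rational(149, 32))
Function('M')(p) = Add(-7, Mul(2, p)) (Function('M')(p) = Add(-7, Add(p, p)) = Add(-7, Mul(2, p)))
Y = Rational(190528, 3) (Y = Mul(Rational(4, 3), Add(48035, Mul(-1, Add(-7, Mul(2, 205))))) = Mul(Rational(4, 3), Add(48035, Mul(-1, Add(-7, 410)))) = Mul(Rational(4, 3), Add(48035, Mul(-1, 403))) = Mul(Rational(4, 3), Add(48035, -403)) = Mul(Rational(4, 3), 47632) = Rational(190528, 3) ≈ 63509.)
Mul(Function('R')(-200), Pow(Y, -1)) = Mul(Rational(149, 32), Pow(Rational(190528, 3), -1)) = Mul(Rational(149, 32), Rational(3, 190528)) = Rational(447, 6096896)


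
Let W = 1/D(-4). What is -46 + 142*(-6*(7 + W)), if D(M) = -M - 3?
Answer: -6862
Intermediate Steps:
D(M) = -3 - M
W = 1 (W = 1/(-3 - 1*(-4)) = 1/(-3 + 4) = 1/1 = 1)
-46 + 142*(-6*(7 + W)) = -46 + 142*(-6*(7 + 1)) = -46 + 142*(-6*8) = -46 + 142*(-48) = -46 - 6816 = -6862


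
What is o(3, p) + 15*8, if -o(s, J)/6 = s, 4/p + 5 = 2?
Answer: 102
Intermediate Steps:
p = -4/3 (p = 4/(-5 + 2) = 4/(-3) = 4*(-⅓) = -4/3 ≈ -1.3333)
o(s, J) = -6*s
o(3, p) + 15*8 = -6*3 + 15*8 = -18 + 120 = 102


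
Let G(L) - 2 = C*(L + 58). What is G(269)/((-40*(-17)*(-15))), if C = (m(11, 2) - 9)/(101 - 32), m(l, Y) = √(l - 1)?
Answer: 11/2760 - 109*√10/234600 ≈ 0.0025162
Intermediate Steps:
m(l, Y) = √(-1 + l)
C = -3/23 + √10/69 (C = (√(-1 + 11) - 9)/(101 - 32) = (√10 - 9)/69 = (-9 + √10)*(1/69) = -3/23 + √10/69 ≈ -0.084605)
G(L) = 2 + (58 + L)*(-3/23 + √10/69) (G(L) = 2 + (-3/23 + √10/69)*(L + 58) = 2 + (-3/23 + √10/69)*(58 + L) = 2 + (58 + L)*(-3/23 + √10/69))
G(269)/((-40*(-17)*(-15))) = (-128/23 + 58*√10/69 - 1/69*269*(9 - √10))/((-40*(-17)*(-15))) = (-128/23 + 58*√10/69 + (-807/23 + 269*√10/69))/((680*(-15))) = (-935/23 + 109*√10/23)/(-10200) = (-935/23 + 109*√10/23)*(-1/10200) = 11/2760 - 109*√10/234600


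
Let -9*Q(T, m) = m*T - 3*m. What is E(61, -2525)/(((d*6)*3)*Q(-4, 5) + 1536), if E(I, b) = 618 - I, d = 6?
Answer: 557/1956 ≈ 0.28476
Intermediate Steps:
Q(T, m) = m/3 - T*m/9 (Q(T, m) = -(m*T - 3*m)/9 = -(T*m - 3*m)/9 = -(-3*m + T*m)/9 = m/3 - T*m/9)
E(61, -2525)/(((d*6)*3)*Q(-4, 5) + 1536) = (618 - 1*61)/(((6*6)*3)*((⅑)*5*(3 - 1*(-4))) + 1536) = (618 - 61)/((36*3)*((⅑)*5*(3 + 4)) + 1536) = 557/(108*((⅑)*5*7) + 1536) = 557/(108*(35/9) + 1536) = 557/(420 + 1536) = 557/1956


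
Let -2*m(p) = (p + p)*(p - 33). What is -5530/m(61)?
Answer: 395/122 ≈ 3.2377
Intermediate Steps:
m(p) = -p*(-33 + p) (m(p) = -(p + p)*(p - 33)/2 = -2*p*(-33 + p)/2 = -p*(-33 + p))
-5530/m(61) = -5530*1/(61*(33 - 1*61)) = -5530*1/(61*(33 - 61)) = -5530/(61*(-28)) = -5530/(-1708) = -5530*(-1/1708) = 395/122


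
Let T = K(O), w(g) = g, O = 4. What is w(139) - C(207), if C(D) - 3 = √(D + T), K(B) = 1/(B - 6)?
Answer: 136 - √826/2 ≈ 121.63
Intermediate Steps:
K(B) = 1/(-6 + B)
T = -½ (T = 1/(-6 + 4) = 1/(-2) = -½ ≈ -0.50000)
C(D) = 3 + √(-½ + D) (C(D) = 3 + √(D - ½) = 3 + √(-½ + D))
w(139) - C(207) = 139 - (3 + √(-2 + 4*207)/2) = 139 - (3 + √(-2 + 828)/2) = 139 - (3 + √826/2) = 139 + (-3 - √826/2) = 136 - √826/2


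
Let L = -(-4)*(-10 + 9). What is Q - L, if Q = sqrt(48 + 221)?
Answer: 4 + sqrt(269) ≈ 20.401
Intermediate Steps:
Q = sqrt(269) ≈ 16.401
L = -4 (L = -(-4)*(-1) = -1*4 = -4)
Q - L = sqrt(269) - 1*(-4) = sqrt(269) + 4 = 4 + sqrt(269)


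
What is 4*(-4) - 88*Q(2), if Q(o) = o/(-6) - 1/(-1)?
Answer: -224/3 ≈ -74.667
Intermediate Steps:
Q(o) = 1 - o/6 (Q(o) = o*(-1/6) - 1*(-1) = -o/6 + 1 = 1 - o/6)
4*(-4) - 88*Q(2) = 4*(-4) - 88*(1 - 1/6*2) = -16 - 88*(1 - 1/3) = -16 - 88*2/3 = -16 - 176/3 = -224/3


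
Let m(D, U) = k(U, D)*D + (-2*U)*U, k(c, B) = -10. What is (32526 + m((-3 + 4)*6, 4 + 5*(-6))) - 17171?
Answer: 13943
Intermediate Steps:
m(D, U) = -10*D - 2*U² (m(D, U) = -10*D + (-2*U)*U = -10*D - 2*U²)
(32526 + m((-3 + 4)*6, 4 + 5*(-6))) - 17171 = (32526 + (-10*(-3 + 4)*6 - 2*(4 + 5*(-6))²)) - 17171 = (32526 + (-10*6 - 2*(4 - 30)²)) - 17171 = (32526 + (-10*6 - 2*(-26)²)) - 17171 = (32526 + (-60 - 2*676)) - 17171 = (32526 + (-60 - 1352)) - 17171 = (32526 - 1412) - 17171 = 31114 - 17171 = 13943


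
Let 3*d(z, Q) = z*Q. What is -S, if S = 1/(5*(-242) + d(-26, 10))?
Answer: 3/3890 ≈ 0.00077121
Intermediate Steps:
d(z, Q) = Q*z/3 (d(z, Q) = (z*Q)/3 = (Q*z)/3 = Q*z/3)
S = -3/3890 (S = 1/(5*(-242) + (⅓)*10*(-26)) = 1/(-1210 - 260/3) = 1/(-3890/3) = -3/3890 ≈ -0.00077121)
-S = -1*(-3/3890) = 3/3890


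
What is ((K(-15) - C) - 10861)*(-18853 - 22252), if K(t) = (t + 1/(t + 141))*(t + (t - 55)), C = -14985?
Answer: -27959168845/126 ≈ -2.2190e+8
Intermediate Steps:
K(t) = (-55 + 2*t)*(t + 1/(141 + t)) (K(t) = (t + 1/(141 + t))*(t + (-55 + t)) = (t + 1/(141 + t))*(-55 + 2*t) = (-55 + 2*t)*(t + 1/(141 + t)))
((K(-15) - C) - 10861)*(-18853 - 22252) = (((-55 - 7753*(-15) + 2*(-15)³ + 227*(-15)²)/(141 - 15) - 1*(-14985)) - 10861)*(-18853 - 22252) = (((-55 + 116295 + 2*(-3375) + 227*225)/126 + 14985) - 10861)*(-41105) = (((-55 + 116295 - 6750 + 51075)/126 + 14985) - 10861)*(-41105) = (((1/126)*160565 + 14985) - 10861)*(-41105) = ((160565/126 + 14985) - 10861)*(-41105) = (2048675/126 - 10861)*(-41105) = (680189/126)*(-41105) = -27959168845/126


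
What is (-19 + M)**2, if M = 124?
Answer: 11025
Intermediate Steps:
(-19 + M)**2 = (-19 + 124)**2 = 105**2 = 11025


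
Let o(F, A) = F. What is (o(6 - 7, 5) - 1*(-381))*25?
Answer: 9500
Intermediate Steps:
(o(6 - 7, 5) - 1*(-381))*25 = ((6 - 7) - 1*(-381))*25 = (-1 + 381)*25 = 380*25 = 9500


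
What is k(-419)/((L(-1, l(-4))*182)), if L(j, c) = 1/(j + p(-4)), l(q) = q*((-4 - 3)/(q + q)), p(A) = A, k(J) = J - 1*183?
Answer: 215/13 ≈ 16.538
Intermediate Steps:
k(J) = -183 + J (k(J) = J - 183 = -183 + J)
l(q) = -7/2 (l(q) = q*(-7*1/(2*q)) = q*(-7/(2*q)) = -7/2)
L(j, c) = 1/(-4 + j) (L(j, c) = 1/(j - 4) = 1/(-4 + j))
k(-419)/((L(-1, l(-4))*182)) = (-183 - 419)/((182/(-4 - 1))) = -602/(182/(-5)) = -602/((-⅕*182)) = -602/(-182/5) = -602*(-5/182) = 215/13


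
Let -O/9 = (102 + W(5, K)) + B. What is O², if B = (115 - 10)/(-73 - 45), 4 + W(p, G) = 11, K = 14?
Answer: 13182024969/13924 ≈ 9.4671e+5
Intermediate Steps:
W(p, G) = 7 (W(p, G) = -4 + 11 = 7)
B = -105/118 (B = 105/(-118) = 105*(-1/118) = -105/118 ≈ -0.88983)
O = -114813/118 (O = -9*((102 + 7) - 105/118) = -9*(109 - 105/118) = -9*12757/118 = -114813/118 ≈ -972.99)
O² = (-114813/118)² = 13182024969/13924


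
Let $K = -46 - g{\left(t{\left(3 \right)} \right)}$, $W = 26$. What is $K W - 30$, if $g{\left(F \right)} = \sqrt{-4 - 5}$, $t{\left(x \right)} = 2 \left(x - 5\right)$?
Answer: $-1226 - 78 i \approx -1226.0 - 78.0 i$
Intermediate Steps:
$t{\left(x \right)} = -10 + 2 x$ ($t{\left(x \right)} = 2 \left(-5 + x\right) = -10 + 2 x$)
$g{\left(F \right)} = 3 i$ ($g{\left(F \right)} = \sqrt{-9} = 3 i$)
$K = -46 - 3 i \approx -46.0 - 3.0 i$
$K W - 30 = \left(-46 - 3 i\right) 26 - 30 = \left(-1196 - 78 i\right) - 30 = -1226 - 78 i$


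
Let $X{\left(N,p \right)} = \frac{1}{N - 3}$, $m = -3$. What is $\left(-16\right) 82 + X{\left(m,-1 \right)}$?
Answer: $- \frac{7873}{6} \approx -1312.2$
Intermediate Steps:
$X{\left(N,p \right)} = \frac{1}{-3 + N}$
$\left(-16\right) 82 + X{\left(m,-1 \right)} = \left(-16\right) 82 + \frac{1}{-3 - 3} = -1312 + \frac{1}{-6} = -1312 - \frac{1}{6} = - \frac{7873}{6}$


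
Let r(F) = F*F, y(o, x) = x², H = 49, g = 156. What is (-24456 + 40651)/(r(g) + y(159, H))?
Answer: 16195/26737 ≈ 0.60571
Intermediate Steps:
r(F) = F²
(-24456 + 40651)/(r(g) + y(159, H)) = (-24456 + 40651)/(156² + 49²) = 16195/(24336 + 2401) = 16195/26737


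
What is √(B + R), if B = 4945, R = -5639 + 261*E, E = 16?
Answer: √3482 ≈ 59.008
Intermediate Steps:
R = -1463 (R = -5639 + 261*16 = -5639 + 4176 = -1463)
√(B + R) = √(4945 - 1463) = √3482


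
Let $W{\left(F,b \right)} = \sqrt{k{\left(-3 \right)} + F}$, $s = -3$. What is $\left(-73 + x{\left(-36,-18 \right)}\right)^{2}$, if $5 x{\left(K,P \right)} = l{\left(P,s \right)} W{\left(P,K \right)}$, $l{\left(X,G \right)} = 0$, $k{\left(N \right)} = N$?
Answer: $5329$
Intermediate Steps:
$W{\left(F,b \right)} = \sqrt{-3 + F}$
$x{\left(K,P \right)} = 0$ ($x{\left(K,P \right)} = \frac{0 \sqrt{-3 + P}}{5} = \frac{1}{5} \cdot 0 = 0$)
$\left(-73 + x{\left(-36,-18 \right)}\right)^{2} = \left(-73 + 0\right)^{2} = \left(-73\right)^{2} = 5329$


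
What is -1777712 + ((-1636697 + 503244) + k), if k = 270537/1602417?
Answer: -1554966671756/534139 ≈ -2.9112e+6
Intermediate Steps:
k = 90179/534139 (k = 270537*(1/1602417) = 90179/534139 ≈ 0.16883)
-1777712 + ((-1636697 + 503244) + k) = -1777712 + ((-1636697 + 503244) + 90179/534139) = -1777712 + (-1133453 + 90179/534139) = -1777712 - 605421361788/534139 = -1554966671756/534139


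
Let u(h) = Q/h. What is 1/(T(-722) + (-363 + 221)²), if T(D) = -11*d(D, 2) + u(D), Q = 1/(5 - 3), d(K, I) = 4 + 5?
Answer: 1444/28973859 ≈ 4.9838e-5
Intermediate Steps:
d(K, I) = 9
Q = ½ (Q = 1/2 = ½ ≈ 0.50000)
u(h) = 1/(2*h)
T(D) = -99 + 1/(2*D) (T(D) = -11*9 + 1/(2*D) = -99 + 1/(2*D))
1/(T(-722) + (-363 + 221)²) = 1/((-99 + (½)/(-722)) + (-363 + 221)²) = 1/((-99 + (½)*(-1/722)) + (-142)²) = 1/((-99 - 1/1444) + 20164) = 1/(-142957/1444 + 20164) = 1/(28973859/1444) = 1444/28973859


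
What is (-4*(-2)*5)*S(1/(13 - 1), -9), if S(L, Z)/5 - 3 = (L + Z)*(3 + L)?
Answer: -88175/18 ≈ -4898.6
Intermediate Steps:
S(L, Z) = 15 + 5*(3 + L)*(L + Z) (S(L, Z) = 15 + 5*((L + Z)*(3 + L)) = 15 + 5*((3 + L)*(L + Z)) = 15 + 5*(3 + L)*(L + Z))
(-4*(-2)*5)*S(1/(13 - 1), -9) = (-4*(-2)*5)*(15 + 5*(1/(13 - 1))² + 15/(13 - 1) + 15*(-9) + 5*(-9)/(13 - 1)) = (8*5)*(15 + 5*(1/12)² + 15/12 - 135 + 5*(-9)/12) = 40*(15 + 5*(1/12)² + 15*(1/12) - 135 + 5*(1/12)*(-9)) = 40*(15 + 5*(1/144) + 5/4 - 135 - 15/4) = 40*(15 + 5/144 + 5/4 - 135 - 15/4) = 40*(-17635/144) = -88175/18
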